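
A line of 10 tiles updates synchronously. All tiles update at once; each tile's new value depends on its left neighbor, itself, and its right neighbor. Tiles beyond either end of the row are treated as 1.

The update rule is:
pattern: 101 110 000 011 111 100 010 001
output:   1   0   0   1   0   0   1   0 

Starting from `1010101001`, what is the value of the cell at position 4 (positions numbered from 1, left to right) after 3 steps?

0

0111111001
1100000001
0000000001
position 4 holds 0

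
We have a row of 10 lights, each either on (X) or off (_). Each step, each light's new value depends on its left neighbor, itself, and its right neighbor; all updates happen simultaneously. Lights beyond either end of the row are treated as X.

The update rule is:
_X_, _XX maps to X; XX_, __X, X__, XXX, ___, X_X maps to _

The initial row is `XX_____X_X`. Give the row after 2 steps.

_______X_X

_______X_X
_______X_X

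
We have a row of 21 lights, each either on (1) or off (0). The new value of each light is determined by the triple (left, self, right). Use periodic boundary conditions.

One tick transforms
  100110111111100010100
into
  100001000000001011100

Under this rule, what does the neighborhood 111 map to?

At position 7 the neighborhood is 111; the next row has 0 there.

0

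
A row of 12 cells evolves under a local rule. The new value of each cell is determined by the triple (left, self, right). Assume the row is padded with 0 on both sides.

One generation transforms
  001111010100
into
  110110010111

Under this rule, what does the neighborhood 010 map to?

1

At position 7 the neighborhood is 010; the next row has 1 there.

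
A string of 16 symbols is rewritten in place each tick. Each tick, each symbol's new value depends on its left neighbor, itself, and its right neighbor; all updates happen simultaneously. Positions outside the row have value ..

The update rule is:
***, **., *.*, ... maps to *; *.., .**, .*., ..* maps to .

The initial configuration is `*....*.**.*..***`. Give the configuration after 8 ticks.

..**..*.**....**
*..*...*.*.**..*
.....*..*.*.*...
****.....*.*..**
.***.***..*....*
..***.**....**..
*..***.*.**..*.*
....***.*.*...*.

....***.*.*...*.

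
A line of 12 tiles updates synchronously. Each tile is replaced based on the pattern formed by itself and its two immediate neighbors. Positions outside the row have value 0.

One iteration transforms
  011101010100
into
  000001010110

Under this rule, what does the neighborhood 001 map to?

At position 0 the neighborhood is 001; the next row has 0 there.

0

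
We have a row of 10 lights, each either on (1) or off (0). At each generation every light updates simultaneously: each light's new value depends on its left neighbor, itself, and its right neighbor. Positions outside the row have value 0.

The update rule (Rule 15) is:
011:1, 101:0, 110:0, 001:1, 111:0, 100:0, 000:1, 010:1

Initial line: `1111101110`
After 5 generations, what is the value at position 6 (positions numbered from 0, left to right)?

1000001000
1011111011
1010000010
1010111110
1010100000
position 6 holds 0

0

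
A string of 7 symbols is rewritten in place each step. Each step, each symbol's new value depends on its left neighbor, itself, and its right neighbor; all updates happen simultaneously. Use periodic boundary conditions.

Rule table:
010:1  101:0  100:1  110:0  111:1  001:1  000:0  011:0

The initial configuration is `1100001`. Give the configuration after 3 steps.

1001100

1010010
1011110
1001100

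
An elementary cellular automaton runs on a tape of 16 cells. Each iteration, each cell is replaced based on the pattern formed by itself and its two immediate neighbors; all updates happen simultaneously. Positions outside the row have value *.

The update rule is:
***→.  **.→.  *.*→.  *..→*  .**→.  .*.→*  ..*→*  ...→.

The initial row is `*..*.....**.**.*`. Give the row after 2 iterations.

.....*.***.....*

iteration 1: .****...*.......
iteration 2: .....*.***.....*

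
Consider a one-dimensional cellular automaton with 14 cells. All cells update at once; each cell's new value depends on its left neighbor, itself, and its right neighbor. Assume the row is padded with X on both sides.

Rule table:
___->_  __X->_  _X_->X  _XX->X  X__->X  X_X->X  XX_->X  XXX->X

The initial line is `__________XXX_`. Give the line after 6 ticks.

tick 1: X_________XXXX
tick 2: XX________XXXX
tick 3: XXX_______XXXX
tick 4: XXXX______XXXX
tick 5: XXXXX_____XXXX
tick 6: XXXXXX____XXXX

XXXXXX____XXXX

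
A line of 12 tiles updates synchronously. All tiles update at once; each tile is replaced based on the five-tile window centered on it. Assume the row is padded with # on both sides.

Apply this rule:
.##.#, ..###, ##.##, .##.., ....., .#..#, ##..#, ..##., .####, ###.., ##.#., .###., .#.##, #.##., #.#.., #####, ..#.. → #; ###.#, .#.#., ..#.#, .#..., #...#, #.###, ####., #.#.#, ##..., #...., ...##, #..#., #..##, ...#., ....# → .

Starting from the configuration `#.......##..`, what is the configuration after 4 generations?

generation 1: #..###..###.
generation 2: ##.####.##.#
generation 3: ..#.#..####.
generation 4: #...##.##..#

#...##.##..#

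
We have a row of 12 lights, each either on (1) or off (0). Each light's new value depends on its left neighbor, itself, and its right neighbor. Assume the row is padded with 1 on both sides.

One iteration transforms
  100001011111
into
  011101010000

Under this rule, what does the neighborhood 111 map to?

At position 8 the neighborhood is 111; the next row has 0 there.

0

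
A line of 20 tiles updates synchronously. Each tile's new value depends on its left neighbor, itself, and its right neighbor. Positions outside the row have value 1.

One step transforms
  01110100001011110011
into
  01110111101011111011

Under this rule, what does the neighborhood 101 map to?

0

At position 0 the neighborhood is 101; the next row has 0 there.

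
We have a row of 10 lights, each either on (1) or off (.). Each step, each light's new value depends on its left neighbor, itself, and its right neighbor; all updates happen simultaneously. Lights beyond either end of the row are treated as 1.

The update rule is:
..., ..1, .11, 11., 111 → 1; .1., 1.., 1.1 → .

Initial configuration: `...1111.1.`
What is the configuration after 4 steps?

step 1: .111111...
step 2: .111111.11
step 3: .111111.11  (fixed point — unchanged through step 4)

.111111.11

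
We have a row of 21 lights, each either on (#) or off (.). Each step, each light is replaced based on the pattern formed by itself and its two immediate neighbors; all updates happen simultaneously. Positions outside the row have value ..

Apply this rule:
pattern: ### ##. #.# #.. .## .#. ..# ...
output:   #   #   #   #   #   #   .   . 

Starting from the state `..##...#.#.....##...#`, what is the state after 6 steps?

..###..####....###..#
..####.#####...####.#
..###########..######
..############.######
..###################
..###################

..###################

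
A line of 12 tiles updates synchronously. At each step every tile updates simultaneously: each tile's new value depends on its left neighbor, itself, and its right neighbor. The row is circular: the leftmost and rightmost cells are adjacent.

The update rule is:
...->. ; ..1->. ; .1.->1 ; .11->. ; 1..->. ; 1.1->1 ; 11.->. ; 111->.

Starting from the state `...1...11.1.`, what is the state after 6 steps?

step 1: ...1.....11.
step 2: ...1........
step 3: ...1........  (fixed point — unchanged through step 6)

...1........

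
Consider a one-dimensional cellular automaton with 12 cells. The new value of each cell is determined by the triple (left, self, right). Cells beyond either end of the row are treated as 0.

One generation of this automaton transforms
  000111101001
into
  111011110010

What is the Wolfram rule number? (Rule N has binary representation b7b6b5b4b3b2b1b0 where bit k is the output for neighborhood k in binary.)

227

position 4: 111 → 1  (bit 7 = 1)
position 6: 110 → 1  (bit 6 = 1)
position 7: 101 → 1  (bit 5 = 1)
position 9: 100 → 0  (bit 4 = 0)
position 3: 011 → 0  (bit 3 = 0)
position 8: 010 → 0  (bit 2 = 0)
position 2: 001 → 1  (bit 1 = 1)
position 0: 000 → 1  (bit 0 = 1)
bits b7..b0 = 11100011 = 227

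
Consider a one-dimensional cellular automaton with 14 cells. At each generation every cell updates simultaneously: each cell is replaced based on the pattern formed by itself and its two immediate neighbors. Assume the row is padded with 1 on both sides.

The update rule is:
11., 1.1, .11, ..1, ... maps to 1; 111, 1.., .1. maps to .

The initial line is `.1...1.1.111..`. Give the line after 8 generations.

1..11.1.11.1.1
1.1111.1111.11
111..111..111.
..1.11.1.11.11
.1.1111.11111.
1.11..111...11
1111.11.1.111.
...11111.11.11

...11111.11.11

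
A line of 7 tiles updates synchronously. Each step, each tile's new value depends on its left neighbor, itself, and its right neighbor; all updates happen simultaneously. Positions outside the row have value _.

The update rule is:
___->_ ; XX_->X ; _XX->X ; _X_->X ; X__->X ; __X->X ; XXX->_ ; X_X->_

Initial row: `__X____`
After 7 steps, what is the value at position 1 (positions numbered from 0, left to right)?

X

_XXX___
XX_XX__
XX_XXX_
XX_X_XX
XX_X_XX  (fixed point — unchanged through step 7)
position 1 holds X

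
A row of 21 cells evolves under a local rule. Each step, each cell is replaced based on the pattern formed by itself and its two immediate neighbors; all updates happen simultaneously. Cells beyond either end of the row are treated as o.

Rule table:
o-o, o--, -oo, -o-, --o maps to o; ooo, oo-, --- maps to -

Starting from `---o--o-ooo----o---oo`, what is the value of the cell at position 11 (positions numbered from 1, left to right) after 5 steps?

o

step 1: o-ooooooo--o--ooo-oo-
step 2: -oo------oooooo--oo-o
step 3: oo-o----oo-----ooo-oo
step 4: --ooo--oo-o---oo--oo-
step 5: ooo--ooo-ooo-oo-ooo-o
position 11 holds o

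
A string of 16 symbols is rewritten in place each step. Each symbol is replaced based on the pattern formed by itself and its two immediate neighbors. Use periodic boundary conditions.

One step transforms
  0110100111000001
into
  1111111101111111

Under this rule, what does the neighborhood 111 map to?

At position 8 the neighborhood is 111; the next row has 0 there.

0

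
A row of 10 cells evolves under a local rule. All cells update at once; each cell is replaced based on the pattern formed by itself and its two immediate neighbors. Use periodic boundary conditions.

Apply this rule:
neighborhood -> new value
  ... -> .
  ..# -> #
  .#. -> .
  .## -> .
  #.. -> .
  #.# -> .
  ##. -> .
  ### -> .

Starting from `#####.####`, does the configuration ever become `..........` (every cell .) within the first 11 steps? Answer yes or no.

step 1: ..........
all cells are . at step 1

yes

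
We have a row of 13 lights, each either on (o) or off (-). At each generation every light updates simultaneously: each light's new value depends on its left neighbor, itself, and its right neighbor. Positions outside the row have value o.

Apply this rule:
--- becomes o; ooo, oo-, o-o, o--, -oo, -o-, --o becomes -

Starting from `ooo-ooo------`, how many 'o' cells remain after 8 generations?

6

--------oooo-
-oooooo------
--------oooo-  (repeats generation 1; period 2)
generation 8: -oooooo------
count of o: 6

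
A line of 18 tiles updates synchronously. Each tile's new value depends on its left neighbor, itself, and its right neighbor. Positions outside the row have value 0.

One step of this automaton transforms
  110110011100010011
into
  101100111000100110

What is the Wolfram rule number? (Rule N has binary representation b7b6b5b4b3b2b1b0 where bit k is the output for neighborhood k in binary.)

position 8: 111 → 1  (bit 7 = 1)
position 1: 110 → 0  (bit 6 = 0)
position 2: 101 → 1  (bit 5 = 1)
position 5: 100 → 0  (bit 4 = 0)
position 0: 011 → 1  (bit 3 = 1)
position 13: 010 → 0  (bit 2 = 0)
position 6: 001 → 1  (bit 1 = 1)
position 11: 000 → 0  (bit 0 = 0)
bits b7..b0 = 10101010 = 170

170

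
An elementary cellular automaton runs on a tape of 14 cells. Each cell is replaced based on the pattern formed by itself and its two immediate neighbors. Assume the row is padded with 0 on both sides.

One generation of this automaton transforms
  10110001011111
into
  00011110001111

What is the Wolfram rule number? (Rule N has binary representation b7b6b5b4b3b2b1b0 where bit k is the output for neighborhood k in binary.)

211

position 10: 111 → 1  (bit 7 = 1)
position 3: 110 → 1  (bit 6 = 1)
position 1: 101 → 0  (bit 5 = 0)
position 4: 100 → 1  (bit 4 = 1)
position 2: 011 → 0  (bit 3 = 0)
position 0: 010 → 0  (bit 2 = 0)
position 6: 001 → 1  (bit 1 = 1)
position 5: 000 → 1  (bit 0 = 1)
bits b7..b0 = 11010011 = 211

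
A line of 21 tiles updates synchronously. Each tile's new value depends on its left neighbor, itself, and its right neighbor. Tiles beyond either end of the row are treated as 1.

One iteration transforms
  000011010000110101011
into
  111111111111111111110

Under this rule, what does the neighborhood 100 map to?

1

At position 0 the neighborhood is 100; the next row has 1 there.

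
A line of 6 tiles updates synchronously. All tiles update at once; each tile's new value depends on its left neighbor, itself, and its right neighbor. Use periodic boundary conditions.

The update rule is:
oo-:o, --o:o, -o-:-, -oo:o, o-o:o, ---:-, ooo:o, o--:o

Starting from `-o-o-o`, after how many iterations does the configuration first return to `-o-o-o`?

2

iteration 1: o-o-o-
iteration 2: -o-o-o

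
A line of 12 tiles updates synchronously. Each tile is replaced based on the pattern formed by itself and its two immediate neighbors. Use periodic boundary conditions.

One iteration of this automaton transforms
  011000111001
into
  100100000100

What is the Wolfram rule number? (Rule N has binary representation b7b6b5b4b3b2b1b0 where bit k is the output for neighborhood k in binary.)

48

position 7: 111 → 0  (bit 7 = 0)
position 2: 110 → 0  (bit 6 = 0)
position 0: 101 → 1  (bit 5 = 1)
position 3: 100 → 1  (bit 4 = 1)
position 1: 011 → 0  (bit 3 = 0)
position 11: 010 → 0  (bit 2 = 0)
position 5: 001 → 0  (bit 1 = 0)
position 4: 000 → 0  (bit 0 = 0)
bits b7..b0 = 00110000 = 48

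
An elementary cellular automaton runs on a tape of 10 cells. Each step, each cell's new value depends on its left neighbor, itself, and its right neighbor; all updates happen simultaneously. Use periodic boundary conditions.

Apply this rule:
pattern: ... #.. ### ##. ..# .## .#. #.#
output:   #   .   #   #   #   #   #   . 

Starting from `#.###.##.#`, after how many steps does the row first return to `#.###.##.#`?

1

step 1: #.###.##.#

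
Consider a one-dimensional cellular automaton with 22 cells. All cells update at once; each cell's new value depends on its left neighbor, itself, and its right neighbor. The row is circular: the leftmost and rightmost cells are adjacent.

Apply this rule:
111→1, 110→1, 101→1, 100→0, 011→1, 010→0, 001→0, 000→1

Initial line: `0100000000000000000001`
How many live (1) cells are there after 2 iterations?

17

1001111111111111111100
0001111111111111111100
count of 1: 17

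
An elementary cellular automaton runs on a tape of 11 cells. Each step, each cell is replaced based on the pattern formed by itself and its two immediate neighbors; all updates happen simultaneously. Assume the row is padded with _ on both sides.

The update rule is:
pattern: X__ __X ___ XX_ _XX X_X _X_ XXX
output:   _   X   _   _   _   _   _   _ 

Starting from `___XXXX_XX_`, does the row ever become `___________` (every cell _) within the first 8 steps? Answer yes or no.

yes

__X________
_X_________
X__________
___________
all cells are _ at step 4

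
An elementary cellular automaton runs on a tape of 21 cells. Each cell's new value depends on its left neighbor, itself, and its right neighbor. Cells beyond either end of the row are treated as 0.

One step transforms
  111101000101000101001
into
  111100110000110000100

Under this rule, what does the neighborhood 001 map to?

At position 8 the neighborhood is 001; the next row has 0 there.

0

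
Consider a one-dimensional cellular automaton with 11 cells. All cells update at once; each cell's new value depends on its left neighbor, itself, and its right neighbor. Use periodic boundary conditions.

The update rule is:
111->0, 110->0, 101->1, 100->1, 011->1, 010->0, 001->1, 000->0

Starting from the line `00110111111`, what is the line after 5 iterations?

11101100000
10011010001
01110101011
11001010110
10110101101

10110101101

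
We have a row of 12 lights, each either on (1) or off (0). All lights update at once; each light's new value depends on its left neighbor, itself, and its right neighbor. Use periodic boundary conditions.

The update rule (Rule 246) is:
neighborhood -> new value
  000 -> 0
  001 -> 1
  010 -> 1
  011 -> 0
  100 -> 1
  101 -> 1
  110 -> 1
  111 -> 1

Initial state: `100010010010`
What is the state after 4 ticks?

110111111111
111011111111
111101111111
111110111111

111110111111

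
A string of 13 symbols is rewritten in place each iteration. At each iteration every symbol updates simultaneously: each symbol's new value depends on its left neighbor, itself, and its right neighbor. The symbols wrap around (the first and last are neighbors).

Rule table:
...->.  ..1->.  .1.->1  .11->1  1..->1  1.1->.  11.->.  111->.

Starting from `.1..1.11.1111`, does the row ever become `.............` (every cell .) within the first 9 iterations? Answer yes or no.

no

iteration 1: .11.1.1..1...
iteration 2: .1..1.11.11..
iteration 3: .11.1.1..1.1.
iteration 4: .1..1.11.1.11
iteration 5: .11.1.1..1.1.  (repeats iteration 3; period 2)
iteration 9: .11.1.1..1.1.
iteration 9 is .11.1.1..1.1., still not uniform .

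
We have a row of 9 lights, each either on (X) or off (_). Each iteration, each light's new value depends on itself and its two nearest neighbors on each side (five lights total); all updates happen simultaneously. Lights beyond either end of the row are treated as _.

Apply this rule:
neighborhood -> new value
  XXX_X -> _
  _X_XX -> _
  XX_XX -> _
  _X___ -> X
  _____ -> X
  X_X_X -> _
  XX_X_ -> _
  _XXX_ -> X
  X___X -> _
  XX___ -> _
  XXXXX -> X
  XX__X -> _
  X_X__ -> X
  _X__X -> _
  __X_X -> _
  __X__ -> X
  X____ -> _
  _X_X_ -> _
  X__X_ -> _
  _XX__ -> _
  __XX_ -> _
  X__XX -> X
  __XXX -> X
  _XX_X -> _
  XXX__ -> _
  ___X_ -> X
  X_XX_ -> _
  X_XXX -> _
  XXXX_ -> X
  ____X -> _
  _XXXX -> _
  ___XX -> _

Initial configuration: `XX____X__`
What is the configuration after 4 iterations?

_____XXX_
XXX__XX__
XX__X____
____XX_XX

____XX_XX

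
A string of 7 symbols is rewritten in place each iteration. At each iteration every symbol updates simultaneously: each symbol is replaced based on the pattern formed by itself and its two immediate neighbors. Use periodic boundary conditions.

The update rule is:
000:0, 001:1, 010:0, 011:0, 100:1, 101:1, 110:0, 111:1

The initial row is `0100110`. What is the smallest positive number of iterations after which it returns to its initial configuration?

2

1011001
0100110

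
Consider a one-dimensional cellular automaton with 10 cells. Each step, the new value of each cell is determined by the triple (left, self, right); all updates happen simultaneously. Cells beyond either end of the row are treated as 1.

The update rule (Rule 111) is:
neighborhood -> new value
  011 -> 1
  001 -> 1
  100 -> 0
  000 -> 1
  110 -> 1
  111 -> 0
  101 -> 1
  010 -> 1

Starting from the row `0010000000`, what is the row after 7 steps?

1111000011

0110111111
1111100000
0000101111
0111111000
1100001011
0101111110
1111000011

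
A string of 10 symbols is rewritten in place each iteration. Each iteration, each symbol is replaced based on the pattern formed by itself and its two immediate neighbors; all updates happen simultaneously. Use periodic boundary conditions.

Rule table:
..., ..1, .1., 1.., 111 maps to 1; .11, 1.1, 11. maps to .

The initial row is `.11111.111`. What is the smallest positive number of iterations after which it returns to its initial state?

..111...1.
11.1.11111
1..1..1111
.11111.111

4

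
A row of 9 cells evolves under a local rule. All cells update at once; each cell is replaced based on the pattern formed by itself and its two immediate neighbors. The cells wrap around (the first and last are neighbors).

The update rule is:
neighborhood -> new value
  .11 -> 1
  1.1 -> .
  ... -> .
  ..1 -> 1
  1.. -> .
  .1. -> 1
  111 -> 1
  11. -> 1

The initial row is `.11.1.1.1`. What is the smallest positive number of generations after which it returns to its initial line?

1

.11.1.1.1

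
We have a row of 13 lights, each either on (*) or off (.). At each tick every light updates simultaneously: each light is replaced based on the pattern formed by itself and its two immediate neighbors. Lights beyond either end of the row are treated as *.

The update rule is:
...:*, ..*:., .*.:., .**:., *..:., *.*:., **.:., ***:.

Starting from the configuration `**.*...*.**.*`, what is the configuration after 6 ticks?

.***...*****.

.....*.......
.***...*****.
.....*.......  (repeats tick 1; period 2)
tick 6: .***...*****.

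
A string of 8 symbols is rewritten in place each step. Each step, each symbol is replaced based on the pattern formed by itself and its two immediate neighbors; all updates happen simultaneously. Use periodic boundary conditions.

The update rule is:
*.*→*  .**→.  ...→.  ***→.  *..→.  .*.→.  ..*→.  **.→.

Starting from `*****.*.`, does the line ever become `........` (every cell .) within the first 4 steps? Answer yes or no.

yes

step 1: .....*.*
step 2: ......*.
step 3: ........
all cells are . at step 3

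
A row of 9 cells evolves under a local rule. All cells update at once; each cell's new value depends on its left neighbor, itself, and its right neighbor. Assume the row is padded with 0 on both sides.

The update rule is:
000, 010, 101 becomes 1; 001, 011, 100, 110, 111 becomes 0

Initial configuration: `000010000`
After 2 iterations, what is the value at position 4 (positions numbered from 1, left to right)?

111010111
000111000
position 4 holds 1

1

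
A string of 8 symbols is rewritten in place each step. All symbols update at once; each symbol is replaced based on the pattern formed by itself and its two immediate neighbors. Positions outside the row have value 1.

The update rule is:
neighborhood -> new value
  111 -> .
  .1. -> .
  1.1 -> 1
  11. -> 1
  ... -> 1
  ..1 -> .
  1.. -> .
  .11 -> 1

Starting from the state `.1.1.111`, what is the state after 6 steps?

11..11.1

1.1.11..
11.111..
.111.1..
11.11...
.1111.1.
11..11.1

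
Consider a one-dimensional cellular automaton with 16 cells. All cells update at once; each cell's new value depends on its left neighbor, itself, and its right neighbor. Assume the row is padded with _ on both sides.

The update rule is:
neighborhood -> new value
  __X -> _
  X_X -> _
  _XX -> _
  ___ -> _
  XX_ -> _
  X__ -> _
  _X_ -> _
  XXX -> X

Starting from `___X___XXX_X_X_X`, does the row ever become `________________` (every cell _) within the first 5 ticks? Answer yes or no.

________X_______
________________
all cells are _ at tick 2

yes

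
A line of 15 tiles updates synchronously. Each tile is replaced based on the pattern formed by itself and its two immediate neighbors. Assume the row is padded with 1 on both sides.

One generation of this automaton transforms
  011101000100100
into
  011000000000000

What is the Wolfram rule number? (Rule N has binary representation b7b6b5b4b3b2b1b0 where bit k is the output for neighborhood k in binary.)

136

position 2: 111 → 1  (bit 7 = 1)
position 3: 110 → 0  (bit 6 = 0)
position 0: 101 → 0  (bit 5 = 0)
position 6: 100 → 0  (bit 4 = 0)
position 1: 011 → 1  (bit 3 = 1)
position 5: 010 → 0  (bit 2 = 0)
position 8: 001 → 0  (bit 1 = 0)
position 7: 000 → 0  (bit 0 = 0)
bits b7..b0 = 10001000 = 136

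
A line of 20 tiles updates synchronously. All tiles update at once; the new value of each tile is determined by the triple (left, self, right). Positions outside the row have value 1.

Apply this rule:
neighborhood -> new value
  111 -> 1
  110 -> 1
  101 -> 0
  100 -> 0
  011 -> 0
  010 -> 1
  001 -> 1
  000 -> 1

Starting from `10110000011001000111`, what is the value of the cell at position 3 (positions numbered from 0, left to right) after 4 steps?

1

step 1: 10010111101011011011
step 2: 10110011101001001001
step 3: 10010101101011011010
step 4: 10110100101001001010
position 3 holds 1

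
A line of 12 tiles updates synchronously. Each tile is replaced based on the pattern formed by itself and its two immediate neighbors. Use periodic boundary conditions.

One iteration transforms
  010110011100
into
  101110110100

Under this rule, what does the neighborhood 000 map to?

At position 11 the neighborhood is 000; the next row has 0 there.

0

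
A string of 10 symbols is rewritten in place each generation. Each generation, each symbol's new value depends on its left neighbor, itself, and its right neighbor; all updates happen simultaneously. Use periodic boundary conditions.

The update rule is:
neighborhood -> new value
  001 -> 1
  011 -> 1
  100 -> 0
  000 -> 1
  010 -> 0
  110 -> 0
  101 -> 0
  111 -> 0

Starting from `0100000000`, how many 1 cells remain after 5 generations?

8

generation 1: 1001111111
generation 2: 0011000000
generation 3: 1110011111
generation 4: 0000110000
generation 5: 1111100111
count of 1: 8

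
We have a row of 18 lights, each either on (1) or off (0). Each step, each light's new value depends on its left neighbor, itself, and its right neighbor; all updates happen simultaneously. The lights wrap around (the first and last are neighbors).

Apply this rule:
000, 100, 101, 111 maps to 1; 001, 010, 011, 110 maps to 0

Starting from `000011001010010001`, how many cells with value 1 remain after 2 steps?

7

step 1: 111000100101001100
step 2: 010110010010100010
count of 1: 7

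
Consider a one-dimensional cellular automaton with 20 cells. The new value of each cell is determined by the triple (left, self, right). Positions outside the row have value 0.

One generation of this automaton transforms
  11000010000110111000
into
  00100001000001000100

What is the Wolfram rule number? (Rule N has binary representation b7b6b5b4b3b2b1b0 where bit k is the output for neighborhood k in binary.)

48

position 15: 111 → 0  (bit 7 = 0)
position 1: 110 → 0  (bit 6 = 0)
position 13: 101 → 1  (bit 5 = 1)
position 2: 100 → 1  (bit 4 = 1)
position 0: 011 → 0  (bit 3 = 0)
position 6: 010 → 0  (bit 2 = 0)
position 5: 001 → 0  (bit 1 = 0)
position 3: 000 → 0  (bit 0 = 0)
bits b7..b0 = 00110000 = 48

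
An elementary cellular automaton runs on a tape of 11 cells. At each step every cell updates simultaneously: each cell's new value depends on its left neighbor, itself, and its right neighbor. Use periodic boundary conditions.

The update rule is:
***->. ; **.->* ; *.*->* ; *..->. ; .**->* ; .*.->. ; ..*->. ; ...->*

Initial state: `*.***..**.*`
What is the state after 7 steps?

**..*....*.

***.*..****
..**...*...
*.**.*...**
*****..*.*.
*...*...*.*
*.*...*..**
**..*....*.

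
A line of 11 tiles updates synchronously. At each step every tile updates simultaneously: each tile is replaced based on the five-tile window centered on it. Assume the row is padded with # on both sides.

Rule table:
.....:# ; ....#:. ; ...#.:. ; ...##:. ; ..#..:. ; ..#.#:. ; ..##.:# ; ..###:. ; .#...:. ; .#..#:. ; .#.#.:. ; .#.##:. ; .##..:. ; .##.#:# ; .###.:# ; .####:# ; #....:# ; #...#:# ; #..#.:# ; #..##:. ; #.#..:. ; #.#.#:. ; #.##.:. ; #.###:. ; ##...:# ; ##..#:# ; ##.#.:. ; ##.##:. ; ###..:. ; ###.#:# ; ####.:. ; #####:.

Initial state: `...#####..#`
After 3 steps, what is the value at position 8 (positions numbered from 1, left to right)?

step 1: ##..#...#..
step 2: ..##..#....
step 3: #.#.##..#..
position 8 holds .

.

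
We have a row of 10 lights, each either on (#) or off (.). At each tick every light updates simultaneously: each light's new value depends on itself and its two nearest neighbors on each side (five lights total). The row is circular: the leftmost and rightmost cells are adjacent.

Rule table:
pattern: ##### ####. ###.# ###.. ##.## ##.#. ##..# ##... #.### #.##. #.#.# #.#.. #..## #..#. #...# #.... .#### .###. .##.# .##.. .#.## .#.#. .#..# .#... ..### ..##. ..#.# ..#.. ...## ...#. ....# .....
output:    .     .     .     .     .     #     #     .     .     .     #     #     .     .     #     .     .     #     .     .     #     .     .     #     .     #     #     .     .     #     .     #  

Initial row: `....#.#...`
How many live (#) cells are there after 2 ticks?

1

##.##.##.#
#.........
count of #: 1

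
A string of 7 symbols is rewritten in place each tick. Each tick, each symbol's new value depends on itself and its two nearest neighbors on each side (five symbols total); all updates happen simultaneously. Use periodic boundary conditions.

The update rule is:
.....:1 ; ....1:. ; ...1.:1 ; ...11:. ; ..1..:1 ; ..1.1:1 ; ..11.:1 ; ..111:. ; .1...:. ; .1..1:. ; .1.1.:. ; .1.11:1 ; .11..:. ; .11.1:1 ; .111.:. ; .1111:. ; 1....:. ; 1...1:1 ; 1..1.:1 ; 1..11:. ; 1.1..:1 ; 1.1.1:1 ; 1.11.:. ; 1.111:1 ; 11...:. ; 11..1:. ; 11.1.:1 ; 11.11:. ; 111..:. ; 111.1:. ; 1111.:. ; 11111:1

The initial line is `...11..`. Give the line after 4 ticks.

..11.1.

1..1...
1.11.11
...1.1.
..11.1.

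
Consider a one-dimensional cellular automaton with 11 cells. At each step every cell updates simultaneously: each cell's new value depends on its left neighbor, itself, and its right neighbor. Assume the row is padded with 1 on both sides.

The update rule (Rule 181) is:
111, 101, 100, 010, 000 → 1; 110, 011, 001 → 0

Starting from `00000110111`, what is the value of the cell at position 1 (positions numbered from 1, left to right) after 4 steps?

1

11110001011
11101101101
11010010010
10111011011
position 1 holds 1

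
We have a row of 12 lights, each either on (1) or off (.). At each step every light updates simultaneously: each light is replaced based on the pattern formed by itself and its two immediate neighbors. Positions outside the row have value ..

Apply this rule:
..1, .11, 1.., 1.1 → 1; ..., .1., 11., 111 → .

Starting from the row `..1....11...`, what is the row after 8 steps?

.11.1.1.1.1.

.1.1..11.1..
1.1.111.1.1.
.1.11..1.1.1
1.11.11.1.1.
.11.11.1.1.1
11.11.1.1.1.
1.11.1.1.1.1
.11.1.1.1.1.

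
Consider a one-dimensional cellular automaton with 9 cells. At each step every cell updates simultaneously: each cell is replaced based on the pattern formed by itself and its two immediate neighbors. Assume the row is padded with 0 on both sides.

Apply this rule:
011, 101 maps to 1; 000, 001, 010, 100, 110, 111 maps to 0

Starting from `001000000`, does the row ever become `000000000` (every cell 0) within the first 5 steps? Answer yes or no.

000000000
all cells are 0 at step 1

yes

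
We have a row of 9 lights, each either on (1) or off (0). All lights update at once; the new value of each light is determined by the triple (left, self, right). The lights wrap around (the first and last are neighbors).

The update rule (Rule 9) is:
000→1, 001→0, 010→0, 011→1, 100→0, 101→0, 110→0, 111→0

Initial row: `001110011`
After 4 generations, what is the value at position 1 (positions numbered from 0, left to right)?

0

001000010
100011000
001010010
100000000
position 1 holds 0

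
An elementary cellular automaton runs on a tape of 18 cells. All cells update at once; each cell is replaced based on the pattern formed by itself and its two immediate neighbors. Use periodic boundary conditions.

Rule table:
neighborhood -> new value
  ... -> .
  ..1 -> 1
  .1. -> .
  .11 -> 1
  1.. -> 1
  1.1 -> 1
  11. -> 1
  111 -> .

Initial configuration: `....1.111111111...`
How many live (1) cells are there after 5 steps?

...1.11.......11..
..1.1111.....1111.
.1.11..11...11..11
1.11111111.1111111
111......111......
count of 1: 6

6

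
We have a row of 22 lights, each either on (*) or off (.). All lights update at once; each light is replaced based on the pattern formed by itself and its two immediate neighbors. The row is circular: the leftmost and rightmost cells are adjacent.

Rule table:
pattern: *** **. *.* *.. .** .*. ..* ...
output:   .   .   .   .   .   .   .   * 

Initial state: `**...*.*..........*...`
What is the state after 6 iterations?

**...***..........*...

...*.....********...*.
**...***..........*...
...*.....********...*.  (repeats iteration 1; period 2)
iteration 6: **...***..........*...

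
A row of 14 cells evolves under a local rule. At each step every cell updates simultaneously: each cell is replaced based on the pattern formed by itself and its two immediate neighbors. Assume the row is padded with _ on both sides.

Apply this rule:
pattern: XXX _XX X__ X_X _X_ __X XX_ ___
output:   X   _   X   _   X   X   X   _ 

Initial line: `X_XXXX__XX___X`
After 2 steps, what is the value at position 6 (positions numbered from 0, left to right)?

X

X__XXXXX_XX_XX
XXX_XXXX__X__X
position 6 holds X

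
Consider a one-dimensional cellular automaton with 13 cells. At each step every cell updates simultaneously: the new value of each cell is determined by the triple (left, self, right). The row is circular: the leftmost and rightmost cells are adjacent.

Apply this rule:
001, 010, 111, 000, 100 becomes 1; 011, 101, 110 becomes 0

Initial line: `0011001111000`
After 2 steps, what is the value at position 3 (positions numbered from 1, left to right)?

step 1: 1100110110111
step 2: 1011000000011
position 3 holds 1

1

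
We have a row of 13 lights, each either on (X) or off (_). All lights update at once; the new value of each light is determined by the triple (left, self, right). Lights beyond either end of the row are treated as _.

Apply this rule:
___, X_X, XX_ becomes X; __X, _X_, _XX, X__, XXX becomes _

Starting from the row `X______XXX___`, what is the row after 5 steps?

_____XX__X_XX

step 1: __XXXX___X_XX
step 2: X____X_X__X_X
step 3: __XX__X____X_
step 4: X__X____XX___
step 5: _____XX__X_XX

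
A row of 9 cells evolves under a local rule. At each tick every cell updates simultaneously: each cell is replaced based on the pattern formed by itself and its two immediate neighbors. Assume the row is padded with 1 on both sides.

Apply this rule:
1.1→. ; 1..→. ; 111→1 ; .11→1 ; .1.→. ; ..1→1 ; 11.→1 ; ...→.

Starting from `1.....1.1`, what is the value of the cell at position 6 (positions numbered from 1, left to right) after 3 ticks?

tick 1: 1....1..1
tick 2: 1...1..11
tick 3: 1..1..111
position 6 holds .

.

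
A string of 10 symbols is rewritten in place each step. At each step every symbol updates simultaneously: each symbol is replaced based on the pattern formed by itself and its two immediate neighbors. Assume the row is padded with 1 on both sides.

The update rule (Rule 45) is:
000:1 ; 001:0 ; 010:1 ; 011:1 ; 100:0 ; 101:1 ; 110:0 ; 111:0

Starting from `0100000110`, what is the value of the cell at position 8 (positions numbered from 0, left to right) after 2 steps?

1

1101110101
0011001111
position 8 holds 1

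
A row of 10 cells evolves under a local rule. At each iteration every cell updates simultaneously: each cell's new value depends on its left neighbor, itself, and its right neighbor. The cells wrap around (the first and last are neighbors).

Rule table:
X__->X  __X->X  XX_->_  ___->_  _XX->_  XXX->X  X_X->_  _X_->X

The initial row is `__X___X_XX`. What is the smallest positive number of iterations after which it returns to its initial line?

6

XXXX_XX___
_XX____X_X
___X__XX_X
X_XXXX___X
___XX_X_X_
__X___X_XX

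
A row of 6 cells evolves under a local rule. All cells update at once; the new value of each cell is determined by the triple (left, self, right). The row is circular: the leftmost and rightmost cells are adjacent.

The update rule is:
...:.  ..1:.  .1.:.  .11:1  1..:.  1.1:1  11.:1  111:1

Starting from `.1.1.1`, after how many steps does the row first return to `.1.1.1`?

2

1.1.1.
.1.1.1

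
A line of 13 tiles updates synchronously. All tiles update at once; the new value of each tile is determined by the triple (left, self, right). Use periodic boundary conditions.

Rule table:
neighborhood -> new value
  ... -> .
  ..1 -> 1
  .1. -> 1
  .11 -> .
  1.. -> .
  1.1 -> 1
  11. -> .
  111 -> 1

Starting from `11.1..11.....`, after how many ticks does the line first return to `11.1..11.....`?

26

tick 1: ..11.1......1
tick 2: .1..11.....11
tick 3: 11.1......1..
tick 4: ..11.....11.1
tick 5: .1......1..11
tick 6: 11.....11.1..
tick 7: ......1..11.1
tick 8: .....11.1..11
tick 9: ....1..11.1..
tick 10: ...11.1..11..
tick 11: ..1..11.1....
tick 12: .11.1..11....
tick 13: 1..11.1......
tick 14: 1.1..11.....1
tick 15: .11.1......1.
tick 16: 1..11.....11.
tick 17: 1.1......1..1
tick 18: .11.....11.1.
tick 19: 1......1..11.
tick 20: 1.....11.1..1
tick 21: .....1..11.1.
tick 22: ....11.1..11.
tick 23: ...1..11.1...
tick 24: ..11.1..11...
tick 25: .1..11.1.....
tick 26: 11.1..11.....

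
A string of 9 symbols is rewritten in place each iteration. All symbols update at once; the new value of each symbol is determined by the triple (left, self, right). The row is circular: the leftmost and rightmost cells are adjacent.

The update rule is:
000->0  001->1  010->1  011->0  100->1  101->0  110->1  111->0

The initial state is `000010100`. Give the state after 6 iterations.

100100011

000110110
001010011
111011101
001000100
011101110
100100011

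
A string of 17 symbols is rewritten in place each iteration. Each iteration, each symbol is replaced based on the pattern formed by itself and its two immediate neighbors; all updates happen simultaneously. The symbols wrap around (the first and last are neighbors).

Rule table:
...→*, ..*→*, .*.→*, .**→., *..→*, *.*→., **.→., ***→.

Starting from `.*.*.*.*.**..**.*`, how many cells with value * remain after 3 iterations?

.*.*.*.*...**...*
.*.*.*.****..****
.*.*.*.....**....
count of *: 5

5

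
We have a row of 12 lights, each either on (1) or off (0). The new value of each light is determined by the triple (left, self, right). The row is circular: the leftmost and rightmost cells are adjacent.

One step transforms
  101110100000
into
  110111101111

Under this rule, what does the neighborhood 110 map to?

1

At position 4 the neighborhood is 110; the next row has 1 there.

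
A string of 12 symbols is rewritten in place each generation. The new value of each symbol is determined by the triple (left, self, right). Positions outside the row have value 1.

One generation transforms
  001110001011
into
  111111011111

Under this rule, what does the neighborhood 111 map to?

1

At position 3 the neighborhood is 111; the next row has 1 there.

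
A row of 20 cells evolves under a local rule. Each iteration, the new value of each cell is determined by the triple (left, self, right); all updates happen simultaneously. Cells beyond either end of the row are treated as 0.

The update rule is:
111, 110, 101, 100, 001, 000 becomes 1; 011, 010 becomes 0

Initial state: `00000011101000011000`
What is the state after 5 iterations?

10101111110111011110

iteration 1: 11111101110111101111
iteration 2: 01111110111011110111
iteration 3: 10111111011101111011
iteration 4: 01011111101110111101
iteration 5: 10101111110111011110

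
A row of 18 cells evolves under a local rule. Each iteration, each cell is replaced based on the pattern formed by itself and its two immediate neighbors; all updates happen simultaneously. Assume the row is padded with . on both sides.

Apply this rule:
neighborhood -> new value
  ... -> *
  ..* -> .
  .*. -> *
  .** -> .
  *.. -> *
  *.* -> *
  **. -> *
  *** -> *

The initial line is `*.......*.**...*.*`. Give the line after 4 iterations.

*..*******.**.****

*******.**.***.***
.*******.**.***.**
..*******.**.***.*
*..*******.**.****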